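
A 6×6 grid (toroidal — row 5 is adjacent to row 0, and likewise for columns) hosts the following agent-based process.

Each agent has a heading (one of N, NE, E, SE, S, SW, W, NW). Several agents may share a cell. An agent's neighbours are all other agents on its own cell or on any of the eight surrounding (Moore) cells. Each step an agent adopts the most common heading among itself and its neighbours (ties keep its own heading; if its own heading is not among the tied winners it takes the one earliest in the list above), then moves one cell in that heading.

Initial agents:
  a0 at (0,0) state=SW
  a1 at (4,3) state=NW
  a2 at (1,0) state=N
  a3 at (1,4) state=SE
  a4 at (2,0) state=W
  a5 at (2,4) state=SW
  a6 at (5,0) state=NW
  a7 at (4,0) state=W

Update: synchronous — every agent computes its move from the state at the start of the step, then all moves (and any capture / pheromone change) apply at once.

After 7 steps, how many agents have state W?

5

t=1: a0@(1,5):SW a1@(3,2):NW a2@(0,0):N a3@(2,5):SE a4@(2,5):W a5@(3,3):SW a6@(4,5):NW a7@(4,5):W
t=2: a0@(2,4):SW a1@(2,1):NW a2@(5,0):N a3@(3,0):SE a4@(2,4):W a5@(4,2):SW a6@(3,4):NW a7@(4,4):W
t=3: a0@(3,3):SW a1@(1,0):NW a2@(4,0):N a3@(4,1):SE a4@(2,3):W a5@(5,1):SW a6@(3,3):W a7@(4,3):W
t=4: a0@(3,2):W a1@(0,5):NW a2@(3,0):N a3@(5,2):SE a4@(2,2):W a5@(0,0):SW a6@(3,2):W a7@(4,2):W
t=5: a0@(3,1):W a1@(5,4):NW a2@(2,0):N a3@(0,3):SE a4@(2,1):W a5@(1,5):SW a6@(3,1):W a7@(4,1):W
t=6: a0@(3,0):W a1@(4,3):NW a2@(2,5):W a3@(1,4):SE a4@(2,0):W a5@(2,4):SW a6@(3,0):W a7@(4,0):W
t=7: a0@(3,5):W a1@(3,2):NW a2@(2,4):W a3@(2,5):SE a4@(2,5):W a5@(3,3):SW a6@(3,5):W a7@(4,5):W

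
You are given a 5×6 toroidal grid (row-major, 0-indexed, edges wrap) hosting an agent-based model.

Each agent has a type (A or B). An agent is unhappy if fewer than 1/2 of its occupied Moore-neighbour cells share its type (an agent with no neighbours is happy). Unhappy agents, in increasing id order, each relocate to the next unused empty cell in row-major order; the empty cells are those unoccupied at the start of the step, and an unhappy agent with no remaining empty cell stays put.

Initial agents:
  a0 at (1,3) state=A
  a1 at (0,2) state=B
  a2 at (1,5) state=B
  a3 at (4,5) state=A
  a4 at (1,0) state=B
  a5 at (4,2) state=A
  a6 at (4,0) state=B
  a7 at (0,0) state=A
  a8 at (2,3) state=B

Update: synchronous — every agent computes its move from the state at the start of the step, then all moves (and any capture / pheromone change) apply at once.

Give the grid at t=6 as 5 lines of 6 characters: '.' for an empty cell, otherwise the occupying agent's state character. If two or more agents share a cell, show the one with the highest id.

AAA.BB
BA..BB
......
......
......

t=1: a0@(0,1):A a1@(0,3):B a2@(1,5):B a3@(4,5):A a4@(1,0):B a5@(0,4):A a6@(0,5):B a7@(1,1):A a8@(1,2):B
t=2: a0@(0,0):A a1@(0,3):B a2@(1,5):B a3@(4,5):A a4@(1,0):B a5@(0,2):A a6@(0,5):B a7@(1,3):A a8@(1,4):B
t=3: a0@(0,1):A a1@(0,4):B a2@(1,5):B a3@(4,5):A a4@(1,0):B a5@(0,2):A a6@(0,5):B a7@(1,1):A a8@(1,4):B
t=4: a0@(0,1):A a1@(0,4):B a2@(1,5):B a3@(0,0):A a4@(1,0):B a5@(0,2):A a6@(0,5):B a7@(1,1):A a8@(1,4):B
t=5: a0@(0,1):A a1@(0,4):B a2@(1,5):B a3@(0,3):A a4@(1,2):B a5@(0,2):A a6@(0,5):B a7@(1,1):A a8@(1,4):B
t=6: a0@(0,1):A a1@(0,4):B a2@(1,5):B a3@(0,0):A a4@(1,0):B a5@(0,2):A a6@(0,5):B a7@(1,1):A a8@(1,4):B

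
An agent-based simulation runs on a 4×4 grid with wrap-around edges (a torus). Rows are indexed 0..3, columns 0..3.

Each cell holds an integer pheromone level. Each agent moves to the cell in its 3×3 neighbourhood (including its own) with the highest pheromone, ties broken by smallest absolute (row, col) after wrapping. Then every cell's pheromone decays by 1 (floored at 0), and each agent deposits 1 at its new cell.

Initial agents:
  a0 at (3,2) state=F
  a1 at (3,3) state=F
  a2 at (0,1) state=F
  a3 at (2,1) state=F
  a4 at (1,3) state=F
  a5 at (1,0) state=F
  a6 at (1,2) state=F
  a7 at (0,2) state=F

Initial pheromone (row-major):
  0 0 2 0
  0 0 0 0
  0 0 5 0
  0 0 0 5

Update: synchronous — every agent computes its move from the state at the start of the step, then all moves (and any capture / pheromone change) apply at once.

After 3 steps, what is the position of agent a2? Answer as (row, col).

t=1: a0@(2,2) a1@(2,2) a2@(0,2) a3@(2,2) a4@(2,2) a5@(0,0) a6@(2,2) a7@(3,3) | pheromone: 1 0 2 0 / 0 0 0 0 / 0 0 9 0 / 0 0 0 5
t=2: a0@(2,2) a1@(2,2) a2@(3,3) a3@(2,2) a4@(2,2) a5@(3,3) a6@(2,2) a7@(2,2) | pheromone: 0 0 1 0 / 0 0 0 0 / 0 0 14 0 / 0 0 0 6
t=3: a0@(2,2) a1@(2,2) a2@(2,2) a3@(2,2) a4@(2,2) a5@(2,2) a6@(2,2) a7@(2,2) | pheromone: 0 0 0 0 / 0 0 0 0 / 0 0 21 0 / 0 0 0 5

(2, 2)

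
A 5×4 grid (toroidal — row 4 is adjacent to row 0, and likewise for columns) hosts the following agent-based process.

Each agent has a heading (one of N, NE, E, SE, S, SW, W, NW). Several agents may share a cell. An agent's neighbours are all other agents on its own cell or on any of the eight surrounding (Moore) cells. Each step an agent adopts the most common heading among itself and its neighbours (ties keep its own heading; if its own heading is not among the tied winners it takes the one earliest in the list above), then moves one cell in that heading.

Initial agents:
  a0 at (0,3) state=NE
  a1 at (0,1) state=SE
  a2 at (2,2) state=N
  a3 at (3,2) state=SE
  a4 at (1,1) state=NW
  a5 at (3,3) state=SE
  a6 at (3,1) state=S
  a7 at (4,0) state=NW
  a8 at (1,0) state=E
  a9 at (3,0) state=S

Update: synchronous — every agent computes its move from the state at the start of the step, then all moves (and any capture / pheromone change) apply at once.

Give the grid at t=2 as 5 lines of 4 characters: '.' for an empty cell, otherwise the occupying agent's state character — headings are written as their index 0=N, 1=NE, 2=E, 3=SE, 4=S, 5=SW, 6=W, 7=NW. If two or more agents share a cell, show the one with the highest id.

t=1: a0@(4,0):NE a1@(4,0):NW a2@(3,3):SE a3@(4,3):SE a4@(0,0):NW a5@(4,0):SE a6@(4,1):S a7@(0,1):SE a8@(1,1):E a9@(4,0):S
t=2: a0@(0,1):SE a1@(0,1):SE a2@(4,0):SE a3@(0,0):SE a4@(1,1):SE a5@(0,1):SE a6@(0,1):S a7@(1,2):SE a8@(1,2):E a9@(0,1):SE

33..
.32.
....
....
3...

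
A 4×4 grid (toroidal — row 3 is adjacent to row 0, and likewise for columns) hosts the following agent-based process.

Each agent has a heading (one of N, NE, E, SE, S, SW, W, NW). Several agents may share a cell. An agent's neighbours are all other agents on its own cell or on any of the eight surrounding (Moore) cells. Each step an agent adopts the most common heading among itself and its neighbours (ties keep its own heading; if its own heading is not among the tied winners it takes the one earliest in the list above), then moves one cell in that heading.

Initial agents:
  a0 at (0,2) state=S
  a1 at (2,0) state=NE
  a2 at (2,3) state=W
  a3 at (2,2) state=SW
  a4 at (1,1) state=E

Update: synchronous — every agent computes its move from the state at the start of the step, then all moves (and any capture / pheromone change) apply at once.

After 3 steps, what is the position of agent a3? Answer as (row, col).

t=1: a0@(1,2):S a1@(1,1):NE a2@(2,2):W a3@(3,1):SW a4@(1,2):E
t=2: a0@(2,2):S a1@(0,2):NE a2@(2,1):W a3@(0,0):SW a4@(1,3):E
t=3: a0@(3,2):S a1@(3,3):NE a2@(2,0):W a3@(1,3):SW a4@(1,0):E

(1, 3)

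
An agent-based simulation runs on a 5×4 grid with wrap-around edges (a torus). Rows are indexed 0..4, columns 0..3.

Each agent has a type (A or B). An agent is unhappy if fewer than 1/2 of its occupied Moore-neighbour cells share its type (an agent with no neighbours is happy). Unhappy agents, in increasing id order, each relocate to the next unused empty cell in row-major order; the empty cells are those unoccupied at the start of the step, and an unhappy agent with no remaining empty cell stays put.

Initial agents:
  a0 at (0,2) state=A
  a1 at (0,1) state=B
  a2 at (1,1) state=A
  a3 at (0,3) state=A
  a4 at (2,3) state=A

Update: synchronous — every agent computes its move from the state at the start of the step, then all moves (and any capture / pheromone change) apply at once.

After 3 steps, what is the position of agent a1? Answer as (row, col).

(0, 0)

t=1: a0@(0,2):A a1@(0,0):B a2@(1,1):A a3@(0,3):A a4@(2,3):A
t=2: a0@(0,2):A a1@(0,1):B a2@(1,1):A a3@(0,3):A a4@(2,3):A
t=3: a0@(0,2):A a1@(0,0):B a2@(1,1):A a3@(0,3):A a4@(2,3):A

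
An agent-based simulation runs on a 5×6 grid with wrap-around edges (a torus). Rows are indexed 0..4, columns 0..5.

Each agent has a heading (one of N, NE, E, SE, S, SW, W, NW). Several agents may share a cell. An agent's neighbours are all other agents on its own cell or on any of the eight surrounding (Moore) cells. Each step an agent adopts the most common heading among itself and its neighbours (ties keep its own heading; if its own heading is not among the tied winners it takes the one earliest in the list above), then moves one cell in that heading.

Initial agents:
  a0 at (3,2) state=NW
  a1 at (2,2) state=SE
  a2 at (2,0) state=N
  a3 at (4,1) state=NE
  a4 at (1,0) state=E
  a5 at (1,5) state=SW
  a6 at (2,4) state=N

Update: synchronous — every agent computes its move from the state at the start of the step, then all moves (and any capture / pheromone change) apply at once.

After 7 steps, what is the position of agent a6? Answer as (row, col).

(0, 4)

t=1: a0@(2,1):NW a1@(3,3):SE a2@(1,0):N a3@(3,2):NE a4@(1,1):E a5@(0,5):N a6@(1,4):N
t=2: a0@(1,0):NW a1@(4,4):SE a2@(0,0):N a3@(2,3):NE a4@(1,2):E a5@(4,5):N a6@(0,4):N
t=3: a0@(0,5):NW a1@(3,4):N a2@(4,0):N a3@(1,4):NE a4@(1,3):E a5@(3,5):N a6@(4,4):N
t=4: a0@(4,5):N a1@(2,4):N a2@(3,0):N a3@(0,5):NE a4@(1,4):E a5@(2,5):N a6@(3,4):N
t=5: a0@(3,5):N a1@(1,4):N a2@(2,0):N a3@(4,0):NE a4@(0,4):N a5@(1,5):N a6@(2,4):N
t=6: a0@(2,5):N a1@(0,4):N a2@(1,0):N a3@(3,1):NE a4@(4,4):N a5@(0,5):N a6@(1,4):N
t=7: a0@(1,5):N a1@(4,4):N a2@(0,0):N a3@(2,2):NE a4@(3,4):N a5@(4,5):N a6@(0,4):N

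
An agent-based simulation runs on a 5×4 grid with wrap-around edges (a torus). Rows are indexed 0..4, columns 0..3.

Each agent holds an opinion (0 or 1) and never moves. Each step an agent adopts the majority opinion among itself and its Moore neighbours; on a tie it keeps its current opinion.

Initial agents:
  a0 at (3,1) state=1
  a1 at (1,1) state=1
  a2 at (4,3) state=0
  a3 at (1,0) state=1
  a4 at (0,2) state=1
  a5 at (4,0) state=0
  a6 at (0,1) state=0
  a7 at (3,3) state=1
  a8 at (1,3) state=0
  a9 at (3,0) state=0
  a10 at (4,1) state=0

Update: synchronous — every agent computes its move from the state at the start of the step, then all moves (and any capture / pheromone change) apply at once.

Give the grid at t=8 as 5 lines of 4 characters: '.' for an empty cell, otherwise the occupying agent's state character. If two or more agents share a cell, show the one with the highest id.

t=1: a0@(3,1):0 a1@(1,1):1 a2@(4,3):0 a3@(1,0):1 a4@(0,2):0 a5@(4,0):0 a6@(0,1):0 a7@(3,3):0 a8@(1,3):1 a9@(3,0):0 a10@(4,1):0
t=2: (unchanged — steady state)

.00.
11.1
....
00.0
00.0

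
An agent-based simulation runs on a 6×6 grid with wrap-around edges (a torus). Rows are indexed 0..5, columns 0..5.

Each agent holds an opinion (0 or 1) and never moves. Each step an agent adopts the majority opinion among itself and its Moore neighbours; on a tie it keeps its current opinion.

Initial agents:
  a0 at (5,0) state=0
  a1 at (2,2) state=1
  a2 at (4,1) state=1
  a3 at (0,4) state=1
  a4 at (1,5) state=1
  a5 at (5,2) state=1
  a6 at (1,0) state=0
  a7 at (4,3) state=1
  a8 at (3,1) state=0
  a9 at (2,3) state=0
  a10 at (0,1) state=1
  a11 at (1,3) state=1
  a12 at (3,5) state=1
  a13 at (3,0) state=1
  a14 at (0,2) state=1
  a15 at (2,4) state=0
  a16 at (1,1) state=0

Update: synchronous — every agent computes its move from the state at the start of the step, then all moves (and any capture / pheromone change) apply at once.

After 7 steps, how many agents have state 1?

17

t=1: a0@(5,0):1 a1@(2,2):0 a2@(4,1):1 a3@(0,4):1 a4@(1,5):1 a5@(5,2):1 a6@(1,0):0 a7@(4,3):1 a8@(3,1):1 a9@(2,3):0 a10@(0,1):1 a11@(1,3):1 a12@(3,5):1 a13@(3,0):1 a14@(0,2):1 a15@(2,4):1 a16@(1,1):1
t=2: a0@(5,0):1 a1@(2,2):1 a2@(4,1):1 a3@(0,4):1 a4@(1,5):1 a5@(5,2):1 a6@(1,0):1 a7@(4,3):1 a8@(3,1):1 a9@(2,3):0 a10@(0,1):1 a11@(1,3):1 a12@(3,5):1 a13@(3,0):1 a14@(0,2):1 a15@(2,4):1 a16@(1,1):1
t=3: a0@(5,0):1 a1@(2,2):1 a2@(4,1):1 a3@(0,4):1 a4@(1,5):1 a5@(5,2):1 a6@(1,0):1 a7@(4,3):1 a8@(3,1):1 a9@(2,3):1 a10@(0,1):1 a11@(1,3):1 a12@(3,5):1 a13@(3,0):1 a14@(0,2):1 a15@(2,4):1 a16@(1,1):1
t=4: (unchanged — steady state)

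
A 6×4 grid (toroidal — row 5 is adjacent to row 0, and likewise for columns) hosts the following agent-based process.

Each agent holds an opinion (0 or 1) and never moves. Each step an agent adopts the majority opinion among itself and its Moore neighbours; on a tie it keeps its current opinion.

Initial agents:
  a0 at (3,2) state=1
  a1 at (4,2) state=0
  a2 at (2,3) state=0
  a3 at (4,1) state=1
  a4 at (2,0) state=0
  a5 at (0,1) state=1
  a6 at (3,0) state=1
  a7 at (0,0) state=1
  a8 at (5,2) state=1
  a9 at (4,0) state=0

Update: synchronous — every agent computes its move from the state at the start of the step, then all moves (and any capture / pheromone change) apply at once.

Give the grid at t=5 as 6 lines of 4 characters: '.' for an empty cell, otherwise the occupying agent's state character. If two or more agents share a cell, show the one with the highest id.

11..
....
0..0
0.1.
111.
..1.

t=1: a0@(3,2):1 a1@(4,2):1 a2@(2,3):0 a3@(4,1):1 a4@(2,0):0 a5@(0,1):1 a6@(3,0):0 a7@(0,0):1 a8@(5,2):1 a9@(4,0):1
t=2: (unchanged — steady state)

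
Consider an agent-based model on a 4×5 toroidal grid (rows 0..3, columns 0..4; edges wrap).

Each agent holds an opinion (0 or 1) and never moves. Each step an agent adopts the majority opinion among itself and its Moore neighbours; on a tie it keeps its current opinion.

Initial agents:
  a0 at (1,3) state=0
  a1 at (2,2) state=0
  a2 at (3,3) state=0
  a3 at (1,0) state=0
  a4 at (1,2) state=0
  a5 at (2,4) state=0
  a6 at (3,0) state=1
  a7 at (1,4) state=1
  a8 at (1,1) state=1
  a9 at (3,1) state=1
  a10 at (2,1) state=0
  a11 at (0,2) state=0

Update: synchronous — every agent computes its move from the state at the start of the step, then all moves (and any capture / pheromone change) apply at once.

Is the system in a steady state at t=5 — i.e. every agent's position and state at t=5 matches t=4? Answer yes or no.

yes

t=1: a0@(1,3):0 a1@(2,2):0 a2@(3,3):0 a3@(1,0):0 a4@(1,2):0 a5@(2,4):0 a6@(3,0):1 a7@(1,4):0 a8@(1,1):0 a9@(3,1):0 a10@(2,1):0 a11@(0,2):0
t=2: a0@(1,3):0 a1@(2,2):0 a2@(3,3):0 a3@(1,0):0 a4@(1,2):0 a5@(2,4):0 a6@(3,0):0 a7@(1,4):0 a8@(1,1):0 a9@(3,1):0 a10@(2,1):0 a11@(0,2):0
t=3: (unchanged — steady state)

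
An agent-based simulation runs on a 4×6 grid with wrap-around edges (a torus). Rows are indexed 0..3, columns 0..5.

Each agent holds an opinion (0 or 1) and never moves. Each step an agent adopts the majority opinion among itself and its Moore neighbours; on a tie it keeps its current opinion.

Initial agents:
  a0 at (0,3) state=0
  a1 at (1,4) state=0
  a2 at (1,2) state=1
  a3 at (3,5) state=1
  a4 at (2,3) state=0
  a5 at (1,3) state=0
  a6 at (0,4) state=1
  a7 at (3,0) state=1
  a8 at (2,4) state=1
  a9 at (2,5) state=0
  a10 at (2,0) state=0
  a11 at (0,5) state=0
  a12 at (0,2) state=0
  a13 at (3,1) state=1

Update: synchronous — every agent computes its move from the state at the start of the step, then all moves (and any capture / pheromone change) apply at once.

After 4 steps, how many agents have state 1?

t=1: a0@(0,3):0 a1@(1,4):0 a2@(1,2):0 a3@(3,5):1 a4@(2,3):0 a5@(1,3):0 a6@(0,4):0 a7@(3,0):1 a8@(2,4):0 a9@(2,5):0 a10@(2,0):1 a11@(0,5):1 a12@(0,2):0 a13@(3,1):1
t=2: (unchanged — steady state)

5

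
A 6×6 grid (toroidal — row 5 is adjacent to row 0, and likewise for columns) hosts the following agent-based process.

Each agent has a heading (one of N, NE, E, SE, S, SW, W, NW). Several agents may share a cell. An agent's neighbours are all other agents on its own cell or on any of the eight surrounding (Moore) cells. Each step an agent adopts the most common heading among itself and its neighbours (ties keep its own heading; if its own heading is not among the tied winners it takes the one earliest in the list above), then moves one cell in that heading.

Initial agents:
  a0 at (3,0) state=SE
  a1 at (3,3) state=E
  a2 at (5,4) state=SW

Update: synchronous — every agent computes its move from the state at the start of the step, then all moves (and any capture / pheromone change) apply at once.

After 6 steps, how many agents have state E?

t=1: a0@(4,1):SE a1@(3,4):E a2@(0,3):SW
t=2: a0@(5,2):SE a1@(3,5):E a2@(1,2):SW
t=3: a0@(0,3):SE a1@(3,0):E a2@(2,1):SW
t=4: a0@(1,4):SE a1@(3,1):E a2@(3,0):SW
t=5: a0@(2,5):SE a1@(3,2):E a2@(4,5):SW
t=6: a0@(3,0):SE a1@(3,3):E a2@(5,4):SW

1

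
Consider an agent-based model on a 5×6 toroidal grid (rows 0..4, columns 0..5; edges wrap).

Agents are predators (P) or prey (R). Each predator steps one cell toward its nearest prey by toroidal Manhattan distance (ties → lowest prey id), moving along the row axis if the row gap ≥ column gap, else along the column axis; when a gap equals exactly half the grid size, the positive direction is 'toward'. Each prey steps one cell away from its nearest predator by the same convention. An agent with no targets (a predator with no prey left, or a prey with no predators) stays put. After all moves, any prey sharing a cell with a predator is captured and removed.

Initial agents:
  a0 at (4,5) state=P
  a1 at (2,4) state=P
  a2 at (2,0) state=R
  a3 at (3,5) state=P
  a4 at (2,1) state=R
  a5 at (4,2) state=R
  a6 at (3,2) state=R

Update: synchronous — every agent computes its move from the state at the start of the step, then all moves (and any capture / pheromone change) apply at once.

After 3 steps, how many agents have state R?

t=1: a0@(3,5):P a1@(2,5):P a2@(2,1):R a3@(2,5):P a4@(2,0):R a5@(4,1):R a6@(3,1):R
t=2: a0@(2,5):P a1@(2,0):P a2@(2,2):R a3@(2,0):P a4@(2,1):R a5@(4,2):R a6@(3,2):R
t=3: a0@(2,0):P a1@(2,1):P a2@(2,3):R a3@(2,1):P a4@(2,2):R a5@(0,2):R a6@(3,3):R

4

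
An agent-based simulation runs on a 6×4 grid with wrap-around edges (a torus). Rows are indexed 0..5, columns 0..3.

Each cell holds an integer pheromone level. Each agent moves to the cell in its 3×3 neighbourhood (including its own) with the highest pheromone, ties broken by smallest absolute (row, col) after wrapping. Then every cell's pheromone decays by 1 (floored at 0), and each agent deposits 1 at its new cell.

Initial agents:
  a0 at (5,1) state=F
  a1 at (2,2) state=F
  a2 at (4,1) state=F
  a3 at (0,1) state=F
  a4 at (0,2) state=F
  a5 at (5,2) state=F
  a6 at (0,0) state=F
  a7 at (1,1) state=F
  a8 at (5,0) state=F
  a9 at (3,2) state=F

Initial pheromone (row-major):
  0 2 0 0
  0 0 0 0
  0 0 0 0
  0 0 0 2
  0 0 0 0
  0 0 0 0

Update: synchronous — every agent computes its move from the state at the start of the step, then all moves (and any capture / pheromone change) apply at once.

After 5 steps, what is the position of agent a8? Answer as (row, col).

t=1: a0@(0,1) a1@(3,3) a2@(3,0) a3@(0,1) a4@(0,1) a5@(0,1) a6@(0,1) a7@(0,1) a8@(0,1) a9@(3,3) | pheromone: 0 8 0 0 / 0 0 0 0 / 0 0 0 0 / 1 0 0 3 / 0 0 0 0 / 0 0 0 0
t=2: a0@(0,1) a1@(3,3) a2@(3,3) a3@(0,1) a4@(0,1) a5@(0,1) a6@(0,1) a7@(0,1) a8@(0,1) a9@(3,3) | pheromone: 0 14 0 0 / 0 0 0 0 / 0 0 0 0 / 0 0 0 5 / 0 0 0 0 / 0 0 0 0
t=3: a0@(0,1) a1@(3,3) a2@(3,3) a3@(0,1) a4@(0,1) a5@(0,1) a6@(0,1) a7@(0,1) a8@(0,1) a9@(3,3) | pheromone: 0 20 0 0 / 0 0 0 0 / 0 0 0 0 / 0 0 0 7 / 0 0 0 0 / 0 0 0 0
t=4: a0@(0,1) a1@(3,3) a2@(3,3) a3@(0,1) a4@(0,1) a5@(0,1) a6@(0,1) a7@(0,1) a8@(0,1) a9@(3,3) | pheromone: 0 26 0 0 / 0 0 0 0 / 0 0 0 0 / 0 0 0 9 / 0 0 0 0 / 0 0 0 0
t=5: a0@(0,1) a1@(3,3) a2@(3,3) a3@(0,1) a4@(0,1) a5@(0,1) a6@(0,1) a7@(0,1) a8@(0,1) a9@(3,3) | pheromone: 0 32 0 0 / 0 0 0 0 / 0 0 0 0 / 0 0 0 11 / 0 0 0 0 / 0 0 0 0

(0, 1)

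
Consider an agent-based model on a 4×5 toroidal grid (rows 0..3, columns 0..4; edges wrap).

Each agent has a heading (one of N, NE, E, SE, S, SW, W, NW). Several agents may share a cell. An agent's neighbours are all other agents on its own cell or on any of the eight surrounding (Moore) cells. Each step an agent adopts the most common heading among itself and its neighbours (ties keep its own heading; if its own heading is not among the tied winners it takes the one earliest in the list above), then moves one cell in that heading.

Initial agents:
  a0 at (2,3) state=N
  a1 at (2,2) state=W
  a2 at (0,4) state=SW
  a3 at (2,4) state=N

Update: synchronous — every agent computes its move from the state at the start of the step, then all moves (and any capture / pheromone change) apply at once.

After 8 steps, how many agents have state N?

4

t=1: a0@(1,3):N a1@(2,1):W a2@(1,3):SW a3@(1,4):N
t=2: a0@(0,3):N a1@(2,0):W a2@(0,3):N a3@(0,4):N
t=3: a0@(3,3):N a1@(2,4):W a2@(3,3):N a3@(3,4):N
t=4: a0@(2,3):N a1@(1,4):N a2@(2,3):N a3@(2,4):N
t=5: a0@(1,3):N a1@(0,4):N a2@(1,3):N a3@(1,4):N
t=6: a0@(0,3):N a1@(3,4):N a2@(0,3):N a3@(0,4):N
t=7: a0@(3,3):N a1@(2,4):N a2@(3,3):N a3@(3,4):N
t=8: a0@(2,3):N a1@(1,4):N a2@(2,3):N a3@(2,4):N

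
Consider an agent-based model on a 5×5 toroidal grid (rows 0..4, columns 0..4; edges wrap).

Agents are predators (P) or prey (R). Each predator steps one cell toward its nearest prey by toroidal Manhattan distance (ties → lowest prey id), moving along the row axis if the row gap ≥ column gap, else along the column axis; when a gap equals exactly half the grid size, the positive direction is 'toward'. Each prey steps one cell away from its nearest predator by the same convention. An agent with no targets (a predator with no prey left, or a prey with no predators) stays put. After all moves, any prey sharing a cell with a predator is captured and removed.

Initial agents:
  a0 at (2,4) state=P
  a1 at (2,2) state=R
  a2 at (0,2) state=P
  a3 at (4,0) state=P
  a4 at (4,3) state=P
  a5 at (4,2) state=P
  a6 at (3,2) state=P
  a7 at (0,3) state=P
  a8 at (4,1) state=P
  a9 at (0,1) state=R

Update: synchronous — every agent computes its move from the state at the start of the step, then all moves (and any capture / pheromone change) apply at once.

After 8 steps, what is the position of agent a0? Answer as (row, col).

(0, 3)

t=1: a0@(2,3):P a1@(1,2):R a2@(0,1):P a3@(0,0):P a4@(3,3):P a5@(3,2):P a6@(2,2):P a7@(0,2):P a8@(0,1):P
t=2: a0@(1,3):P a1@(0,2):R a2@(1,1):P a3@(0,1):P a4@(2,3):P a5@(2,2):P a6@(1,2):P a7@(1,2):P a8@(1,1):P
t=3: a0@(0,3):P a2@(0,1):P a3@(0,2):P a4@(1,3):P a5@(1,2):P a6@(0,2):P a7@(0,2):P a8@(0,1):P
t=4: (unchanged — steady state)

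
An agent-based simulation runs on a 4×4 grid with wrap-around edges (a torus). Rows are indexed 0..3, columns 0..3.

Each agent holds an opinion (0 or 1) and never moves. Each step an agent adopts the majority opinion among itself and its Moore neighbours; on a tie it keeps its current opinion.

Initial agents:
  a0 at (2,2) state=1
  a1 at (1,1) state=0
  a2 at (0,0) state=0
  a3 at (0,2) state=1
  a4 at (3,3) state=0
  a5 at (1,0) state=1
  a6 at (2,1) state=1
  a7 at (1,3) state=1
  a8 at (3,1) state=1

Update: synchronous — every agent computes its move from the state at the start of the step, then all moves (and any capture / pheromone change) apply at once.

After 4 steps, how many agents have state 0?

t=1: a0@(2,2):1 a1@(1,1):1 a2@(0,0):0 a3@(0,2):1 a4@(3,3):0 a5@(1,0):1 a6@(2,1):1 a7@(1,3):1 a8@(3,1):1
t=2: a0@(2,2):1 a1@(1,1):1 a2@(0,0):1 a3@(0,2):1 a4@(3,3):0 a5@(1,0):1 a6@(2,1):1 a7@(1,3):1 a8@(3,1):1
t=3: a0@(2,2):1 a1@(1,1):1 a2@(0,0):1 a3@(0,2):1 a4@(3,3):1 a5@(1,0):1 a6@(2,1):1 a7@(1,3):1 a8@(3,1):1
t=4: (unchanged — steady state)

0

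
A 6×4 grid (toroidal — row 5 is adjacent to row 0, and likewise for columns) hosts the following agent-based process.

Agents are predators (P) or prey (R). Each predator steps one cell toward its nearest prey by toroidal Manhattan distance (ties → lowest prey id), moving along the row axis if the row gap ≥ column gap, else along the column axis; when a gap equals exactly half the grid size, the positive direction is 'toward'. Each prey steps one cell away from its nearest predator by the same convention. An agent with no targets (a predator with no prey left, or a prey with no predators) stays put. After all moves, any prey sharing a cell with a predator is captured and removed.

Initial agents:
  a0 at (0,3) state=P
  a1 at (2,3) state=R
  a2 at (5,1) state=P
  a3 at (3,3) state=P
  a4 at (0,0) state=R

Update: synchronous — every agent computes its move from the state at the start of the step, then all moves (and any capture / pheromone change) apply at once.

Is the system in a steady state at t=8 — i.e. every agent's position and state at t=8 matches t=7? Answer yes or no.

t=1: a0@(0,0):P a1@(1,3):R a2@(0,1):P a3@(2,3):P
t=2: a0@(1,0):P a1@(0,3):R a2@(0,2):P a3@(1,3):P
t=3: a0@(0,0):P a2@(0,3):P a3@(0,3):P
t=4: (unchanged — steady state)

yes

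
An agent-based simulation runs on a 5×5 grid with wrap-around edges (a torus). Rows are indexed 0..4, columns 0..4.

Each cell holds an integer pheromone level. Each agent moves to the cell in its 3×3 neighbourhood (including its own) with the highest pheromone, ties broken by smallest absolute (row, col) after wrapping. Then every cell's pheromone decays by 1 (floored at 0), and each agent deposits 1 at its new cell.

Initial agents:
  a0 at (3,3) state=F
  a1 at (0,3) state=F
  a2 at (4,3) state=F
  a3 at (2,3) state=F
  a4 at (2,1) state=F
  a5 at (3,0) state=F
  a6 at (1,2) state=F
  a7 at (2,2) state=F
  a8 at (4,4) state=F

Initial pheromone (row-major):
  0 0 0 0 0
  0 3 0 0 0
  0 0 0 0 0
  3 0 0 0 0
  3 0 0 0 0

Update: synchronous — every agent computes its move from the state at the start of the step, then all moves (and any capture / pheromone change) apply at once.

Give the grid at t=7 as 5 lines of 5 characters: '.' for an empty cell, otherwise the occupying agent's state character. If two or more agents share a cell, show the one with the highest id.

t=1: a0@(2,2) a1@(0,2) a2@(0,2) a3@(1,2) a4@(1,1) a5@(3,0) a6@(1,1) a7@(1,1) a8@(3,0) | pheromone: 0 0 2 0 0 / 0 5 1 0 0 / 0 0 1 0 0 / 4 0 0 0 0 / 2 0 0 0 0
t=2: a0@(1,1) a1@(1,1) a2@(1,1) a3@(1,1) a4@(1,1) a5@(3,0) a6@(1,1) a7@(1,1) a8@(3,0) | pheromone: 0 0 1 0 0 / 0 11 0 0 0 / 0 0 0 0 0 / 5 0 0 0 0 / 1 0 0 0 0
t=3: a0@(1,1) a1@(1,1) a2@(1,1) a3@(1,1) a4@(1,1) a5@(3,0) a6@(1,1) a7@(1,1) a8@(3,0) | pheromone: 0 0 0 0 0 / 0 17 0 0 0 / 0 0 0 0 0 / 6 0 0 0 0 / 0 0 0 0 0
t=4: a0@(1,1) a1@(1,1) a2@(1,1) a3@(1,1) a4@(1,1) a5@(3,0) a6@(1,1) a7@(1,1) a8@(3,0) | pheromone: 0 0 0 0 0 / 0 23 0 0 0 / 0 0 0 0 0 / 7 0 0 0 0 / 0 0 0 0 0
t=5: a0@(1,1) a1@(1,1) a2@(1,1) a3@(1,1) a4@(1,1) a5@(3,0) a6@(1,1) a7@(1,1) a8@(3,0) | pheromone: 0 0 0 0 0 / 0 29 0 0 0 / 0 0 0 0 0 / 8 0 0 0 0 / 0 0 0 0 0
t=6: a0@(1,1) a1@(1,1) a2@(1,1) a3@(1,1) a4@(1,1) a5@(3,0) a6@(1,1) a7@(1,1) a8@(3,0) | pheromone: 0 0 0 0 0 / 0 35 0 0 0 / 0 0 0 0 0 / 9 0 0 0 0 / 0 0 0 0 0
t=7: a0@(1,1) a1@(1,1) a2@(1,1) a3@(1,1) a4@(1,1) a5@(3,0) a6@(1,1) a7@(1,1) a8@(3,0) | pheromone: 0 0 0 0 0 / 0 41 0 0 0 / 0 0 0 0 0 / 10 0 0 0 0 / 0 0 0 0 0

.....
.F...
.....
F....
.....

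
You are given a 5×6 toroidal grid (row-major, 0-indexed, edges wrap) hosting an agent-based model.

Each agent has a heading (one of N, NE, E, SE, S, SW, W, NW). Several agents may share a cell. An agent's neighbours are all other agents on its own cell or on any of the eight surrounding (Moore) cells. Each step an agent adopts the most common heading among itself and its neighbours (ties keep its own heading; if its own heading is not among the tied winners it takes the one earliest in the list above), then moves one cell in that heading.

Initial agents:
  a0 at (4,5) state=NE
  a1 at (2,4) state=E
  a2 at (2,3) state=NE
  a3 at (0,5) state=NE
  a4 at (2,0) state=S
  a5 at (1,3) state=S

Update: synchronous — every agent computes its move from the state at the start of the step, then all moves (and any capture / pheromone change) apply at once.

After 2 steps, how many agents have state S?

1

t=1: a0@(3,0):NE a1@(2,5):E a2@(1,4):NE a3@(4,0):NE a4@(3,0):S a5@(2,3):S
t=2: a0@(2,1):NE a1@(1,0):NE a2@(0,5):NE a3@(3,1):NE a4@(2,1):NE a5@(3,3):S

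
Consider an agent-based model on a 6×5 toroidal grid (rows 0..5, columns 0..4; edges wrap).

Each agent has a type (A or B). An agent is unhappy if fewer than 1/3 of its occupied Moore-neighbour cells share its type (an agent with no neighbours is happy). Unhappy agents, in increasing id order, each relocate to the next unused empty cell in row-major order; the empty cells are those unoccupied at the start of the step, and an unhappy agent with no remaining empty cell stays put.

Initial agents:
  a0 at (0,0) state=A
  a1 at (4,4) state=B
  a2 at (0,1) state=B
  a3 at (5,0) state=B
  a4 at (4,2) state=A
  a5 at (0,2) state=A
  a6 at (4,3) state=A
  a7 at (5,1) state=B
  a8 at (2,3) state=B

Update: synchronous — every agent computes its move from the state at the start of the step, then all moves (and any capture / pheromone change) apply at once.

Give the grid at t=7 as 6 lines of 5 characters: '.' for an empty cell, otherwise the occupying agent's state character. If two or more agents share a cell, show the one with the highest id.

t=1: a0@(0,3):A a1@(4,4):B a2@(0,1):B a3@(5,0):B a4@(4,2):A a5@(0,4):A a6@(4,3):A a7@(5,1):B a8@(2,3):B
t=2: (unchanged — steady state)

.B.AA
.....
...B.
.....
..AAB
BB...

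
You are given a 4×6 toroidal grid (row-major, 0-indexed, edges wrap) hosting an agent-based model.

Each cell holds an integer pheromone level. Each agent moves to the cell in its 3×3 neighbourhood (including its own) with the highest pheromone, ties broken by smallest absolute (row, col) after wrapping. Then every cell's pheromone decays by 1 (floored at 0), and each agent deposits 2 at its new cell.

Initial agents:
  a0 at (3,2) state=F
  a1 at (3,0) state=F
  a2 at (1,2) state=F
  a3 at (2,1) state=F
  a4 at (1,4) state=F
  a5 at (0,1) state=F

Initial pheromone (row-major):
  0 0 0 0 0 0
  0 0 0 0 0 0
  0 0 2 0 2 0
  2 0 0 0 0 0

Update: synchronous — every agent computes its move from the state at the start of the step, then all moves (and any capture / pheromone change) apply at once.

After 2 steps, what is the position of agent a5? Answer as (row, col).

t=1: a0@(2,2) a1@(3,0) a2@(2,2) a3@(2,2) a4@(2,4) a5@(3,0) | pheromone: 0 0 0 0 0 0 / 0 0 0 0 0 0 / 0 0 7 0 3 0 / 5 0 0 0 0 0
t=2: a0@(2,2) a1@(3,0) a2@(2,2) a3@(2,2) a4@(2,4) a5@(3,0) | pheromone: 0 0 0 0 0 0 / 0 0 0 0 0 0 / 0 0 12 0 4 0 / 8 0 0 0 0 0

(3, 0)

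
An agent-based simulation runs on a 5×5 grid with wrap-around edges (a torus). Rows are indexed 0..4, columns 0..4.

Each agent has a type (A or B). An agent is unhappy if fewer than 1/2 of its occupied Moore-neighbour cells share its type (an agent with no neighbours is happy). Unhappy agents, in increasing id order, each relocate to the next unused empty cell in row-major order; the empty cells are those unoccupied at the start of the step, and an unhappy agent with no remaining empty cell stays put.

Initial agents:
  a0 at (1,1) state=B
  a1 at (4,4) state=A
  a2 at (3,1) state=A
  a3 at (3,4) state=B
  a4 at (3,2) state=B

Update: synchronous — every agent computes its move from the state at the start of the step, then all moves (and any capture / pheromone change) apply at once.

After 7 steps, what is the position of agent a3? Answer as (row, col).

(0, 2)

t=1: a0@(1,1):B a1@(0,0):A a2@(0,1):A a3@(0,2):B a4@(0,3):B
t=2: a0@(0,4):B a1@(0,0):A a2@(1,0):A a3@(0,2):B a4@(0,3):B
t=3: a0@(0,1):B a1@(0,0):A a2@(1,0):A a3@(0,2):B a4@(0,3):B
t=4: a0@(0,4):B a1@(0,0):A a2@(1,0):A a3@(0,2):B a4@(0,3):B
t=5: a0@(0,1):B a1@(0,0):A a2@(1,0):A a3@(0,2):B a4@(0,3):B
t=6: a0@(0,4):B a1@(0,0):A a2@(1,0):A a3@(0,2):B a4@(0,3):B
t=7: a0@(0,1):B a1@(0,0):A a2@(1,0):A a3@(0,2):B a4@(0,3):B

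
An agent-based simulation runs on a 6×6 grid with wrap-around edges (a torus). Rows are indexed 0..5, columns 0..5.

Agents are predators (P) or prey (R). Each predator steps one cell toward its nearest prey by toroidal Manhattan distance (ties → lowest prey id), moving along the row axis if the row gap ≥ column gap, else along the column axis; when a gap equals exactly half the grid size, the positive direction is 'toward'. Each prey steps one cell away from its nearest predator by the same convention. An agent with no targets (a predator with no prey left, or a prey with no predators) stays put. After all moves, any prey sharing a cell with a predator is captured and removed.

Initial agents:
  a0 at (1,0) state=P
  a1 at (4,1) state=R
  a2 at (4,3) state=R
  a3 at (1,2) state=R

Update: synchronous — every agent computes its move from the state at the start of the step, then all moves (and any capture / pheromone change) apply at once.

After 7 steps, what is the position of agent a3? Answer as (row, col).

(3, 3)

t=1: a0@(1,1):P a1@(3,1):R a2@(3,3):R a3@(1,3):R
t=2: a0@(2,1):P a1@(4,1):R a2@(4,3):R a3@(1,4):R
t=3: a0@(3,1):P a1@(5,1):R a2@(5,3):R a3@(1,3):R
t=4: a0@(4,1):P a1@(0,1):R a2@(0,3):R a3@(0,3):R
t=5: a0@(5,1):P a1@(1,1):R a2@(1,3):R a3@(1,3):R
t=6: a0@(0,1):P a1@(2,1):R a2@(2,3):R a3@(2,3):R
t=7: a0@(1,1):P a1@(3,1):R a2@(3,3):R a3@(3,3):R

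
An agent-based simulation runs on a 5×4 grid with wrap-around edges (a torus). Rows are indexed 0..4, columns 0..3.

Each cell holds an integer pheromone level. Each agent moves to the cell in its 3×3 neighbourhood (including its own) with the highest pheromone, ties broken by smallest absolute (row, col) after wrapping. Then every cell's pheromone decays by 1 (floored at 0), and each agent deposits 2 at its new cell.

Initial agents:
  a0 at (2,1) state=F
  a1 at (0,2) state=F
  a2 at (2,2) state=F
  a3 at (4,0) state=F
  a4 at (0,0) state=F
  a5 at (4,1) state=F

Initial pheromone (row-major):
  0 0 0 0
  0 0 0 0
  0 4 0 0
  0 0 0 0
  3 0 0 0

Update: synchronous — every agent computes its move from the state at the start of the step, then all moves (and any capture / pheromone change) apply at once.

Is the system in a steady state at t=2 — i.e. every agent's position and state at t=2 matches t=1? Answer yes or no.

t=1: a0@(2,1) a1@(0,1) a2@(2,1) a3@(4,0) a4@(4,0) a5@(4,0) | pheromone: 0 2 0 0 / 0 0 0 0 / 0 7 0 0 / 0 0 0 0 / 8 0 0 0
t=2: a0@(2,1) a1@(4,0) a2@(2,1) a3@(4,0) a4@(4,0) a5@(4,0) | pheromone: 0 1 0 0 / 0 0 0 0 / 0 10 0 0 / 0 0 0 0 / 15 0 0 0

no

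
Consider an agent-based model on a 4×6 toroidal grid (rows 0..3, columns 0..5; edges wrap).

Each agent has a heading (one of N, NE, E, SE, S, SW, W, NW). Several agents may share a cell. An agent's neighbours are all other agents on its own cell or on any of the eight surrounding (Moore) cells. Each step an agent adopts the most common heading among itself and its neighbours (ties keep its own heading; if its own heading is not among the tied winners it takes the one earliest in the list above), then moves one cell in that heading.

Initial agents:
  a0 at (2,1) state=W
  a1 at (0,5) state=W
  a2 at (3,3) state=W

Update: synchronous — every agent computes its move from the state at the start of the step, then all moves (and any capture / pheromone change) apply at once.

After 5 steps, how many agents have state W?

t=1: a0@(2,0):W a1@(0,4):W a2@(3,2):W
t=2: a0@(2,5):W a1@(0,3):W a2@(3,1):W
t=3: a0@(2,4):W a1@(0,2):W a2@(3,0):W
t=4: a0@(2,3):W a1@(0,1):W a2@(3,5):W
t=5: a0@(2,2):W a1@(0,0):W a2@(3,4):W

3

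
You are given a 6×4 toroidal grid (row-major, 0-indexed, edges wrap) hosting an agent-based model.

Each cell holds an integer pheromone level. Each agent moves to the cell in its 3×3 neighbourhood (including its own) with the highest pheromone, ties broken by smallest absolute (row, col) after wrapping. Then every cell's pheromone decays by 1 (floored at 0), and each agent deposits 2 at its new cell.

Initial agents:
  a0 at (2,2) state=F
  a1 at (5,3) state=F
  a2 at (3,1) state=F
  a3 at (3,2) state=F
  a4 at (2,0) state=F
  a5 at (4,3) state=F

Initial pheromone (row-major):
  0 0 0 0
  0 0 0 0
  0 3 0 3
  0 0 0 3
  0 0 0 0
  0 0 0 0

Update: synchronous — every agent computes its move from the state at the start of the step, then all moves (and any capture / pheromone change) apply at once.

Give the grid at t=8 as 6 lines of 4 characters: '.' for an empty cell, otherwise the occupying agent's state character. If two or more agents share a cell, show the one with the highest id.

t=1: a0@(2,1) a1@(0,0) a2@(2,1) a3@(2,1) a4@(2,1) a5@(3,3) | pheromone: 2 0 0 0 / 0 0 0 0 / 0 10 0 2 / 0 0 0 4 / 0 0 0 0 / 0 0 0 0
t=2: a0@(2,1) a1@(0,0) a2@(2,1) a3@(2,1) a4@(2,1) a5@(3,3) | pheromone: 3 0 0 0 / 0 0 0 0 / 0 17 0 1 / 0 0 0 5 / 0 0 0 0 / 0 0 0 0
t=3: a0@(2,1) a1@(0,0) a2@(2,1) a3@(2,1) a4@(2,1) a5@(3,3) | pheromone: 4 0 0 0 / 0 0 0 0 / 0 24 0 0 / 0 0 0 6 / 0 0 0 0 / 0 0 0 0
t=4: a0@(2,1) a1@(0,0) a2@(2,1) a3@(2,1) a4@(2,1) a5@(3,3) | pheromone: 5 0 0 0 / 0 0 0 0 / 0 31 0 0 / 0 0 0 7 / 0 0 0 0 / 0 0 0 0
t=5: a0@(2,1) a1@(0,0) a2@(2,1) a3@(2,1) a4@(2,1) a5@(3,3) | pheromone: 6 0 0 0 / 0 0 0 0 / 0 38 0 0 / 0 0 0 8 / 0 0 0 0 / 0 0 0 0
t=6: a0@(2,1) a1@(0,0) a2@(2,1) a3@(2,1) a4@(2,1) a5@(3,3) | pheromone: 7 0 0 0 / 0 0 0 0 / 0 45 0 0 / 0 0 0 9 / 0 0 0 0 / 0 0 0 0
t=7: a0@(2,1) a1@(0,0) a2@(2,1) a3@(2,1) a4@(2,1) a5@(3,3) | pheromone: 8 0 0 0 / 0 0 0 0 / 0 52 0 0 / 0 0 0 10 / 0 0 0 0 / 0 0 0 0
t=8: a0@(2,1) a1@(0,0) a2@(2,1) a3@(2,1) a4@(2,1) a5@(3,3) | pheromone: 9 0 0 0 / 0 0 0 0 / 0 59 0 0 / 0 0 0 11 / 0 0 0 0 / 0 0 0 0

F...
....
.F..
...F
....
....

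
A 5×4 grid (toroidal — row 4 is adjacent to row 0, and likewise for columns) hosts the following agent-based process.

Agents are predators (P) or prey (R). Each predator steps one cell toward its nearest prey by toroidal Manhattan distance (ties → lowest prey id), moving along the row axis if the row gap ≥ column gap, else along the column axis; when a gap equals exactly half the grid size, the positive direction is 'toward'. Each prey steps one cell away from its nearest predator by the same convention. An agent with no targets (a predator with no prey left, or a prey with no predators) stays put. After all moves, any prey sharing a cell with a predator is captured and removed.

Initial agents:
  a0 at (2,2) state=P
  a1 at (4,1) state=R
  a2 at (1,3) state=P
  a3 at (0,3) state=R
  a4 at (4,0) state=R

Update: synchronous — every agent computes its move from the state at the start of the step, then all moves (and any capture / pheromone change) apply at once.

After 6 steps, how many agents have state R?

t=1: a0@(3,2):P a1@(0,1):R a2@(0,3):P a3@(4,3):R a4@(3,0):R
t=2: a0@(4,2):P a1@(0,0):R a2@(4,3):P a3@(3,3):R a4@(3,3):R
t=3: a0@(3,2):P a1@(1,0):R a2@(3,3):P a3@(2,3):R a4@(2,3):R
t=4: a0@(2,2):P a1@(0,0):R a2@(2,3):P a3@(1,3):R a4@(1,3):R
t=5: a0@(1,2):P a1@(4,0):R a2@(1,3):P a3@(0,3):R a4@(0,3):R
t=6: a0@(0,2):P a1@(3,0):R a2@(0,3):P a3@(4,3):R a4@(4,3):R

3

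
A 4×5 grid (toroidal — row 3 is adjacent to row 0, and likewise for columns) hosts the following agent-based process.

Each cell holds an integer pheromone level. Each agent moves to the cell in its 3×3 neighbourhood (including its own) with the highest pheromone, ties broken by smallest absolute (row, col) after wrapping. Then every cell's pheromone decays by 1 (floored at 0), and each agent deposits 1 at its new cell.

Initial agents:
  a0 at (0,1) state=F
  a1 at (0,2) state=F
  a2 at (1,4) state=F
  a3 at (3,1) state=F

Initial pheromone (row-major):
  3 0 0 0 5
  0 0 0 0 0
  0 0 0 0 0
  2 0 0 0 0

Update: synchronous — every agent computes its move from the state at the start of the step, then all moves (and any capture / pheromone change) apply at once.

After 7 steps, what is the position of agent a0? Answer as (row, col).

t=1: a0@(0,0) a1@(0,1) a2@(0,4) a3@(0,0) | pheromone: 4 1 0 0 5 / 0 0 0 0 0 / 0 0 0 0 0 / 1 0 0 0 0
t=2: a0@(0,4) a1@(0,0) a2@(0,4) a3@(0,4) | pheromone: 4 0 0 0 7 / 0 0 0 0 0 / 0 0 0 0 0 / 0 0 0 0 0
t=3: a0@(0,4) a1@(0,4) a2@(0,4) a3@(0,4) | pheromone: 3 0 0 0 10 / 0 0 0 0 0 / 0 0 0 0 0 / 0 0 0 0 0
t=4: a0@(0,4) a1@(0,4) a2@(0,4) a3@(0,4) | pheromone: 2 0 0 0 13 / 0 0 0 0 0 / 0 0 0 0 0 / 0 0 0 0 0
t=5: a0@(0,4) a1@(0,4) a2@(0,4) a3@(0,4) | pheromone: 1 0 0 0 16 / 0 0 0 0 0 / 0 0 0 0 0 / 0 0 0 0 0
t=6: a0@(0,4) a1@(0,4) a2@(0,4) a3@(0,4) | pheromone: 0 0 0 0 19 / 0 0 0 0 0 / 0 0 0 0 0 / 0 0 0 0 0
t=7: a0@(0,4) a1@(0,4) a2@(0,4) a3@(0,4) | pheromone: 0 0 0 0 22 / 0 0 0 0 0 / 0 0 0 0 0 / 0 0 0 0 0

(0, 4)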